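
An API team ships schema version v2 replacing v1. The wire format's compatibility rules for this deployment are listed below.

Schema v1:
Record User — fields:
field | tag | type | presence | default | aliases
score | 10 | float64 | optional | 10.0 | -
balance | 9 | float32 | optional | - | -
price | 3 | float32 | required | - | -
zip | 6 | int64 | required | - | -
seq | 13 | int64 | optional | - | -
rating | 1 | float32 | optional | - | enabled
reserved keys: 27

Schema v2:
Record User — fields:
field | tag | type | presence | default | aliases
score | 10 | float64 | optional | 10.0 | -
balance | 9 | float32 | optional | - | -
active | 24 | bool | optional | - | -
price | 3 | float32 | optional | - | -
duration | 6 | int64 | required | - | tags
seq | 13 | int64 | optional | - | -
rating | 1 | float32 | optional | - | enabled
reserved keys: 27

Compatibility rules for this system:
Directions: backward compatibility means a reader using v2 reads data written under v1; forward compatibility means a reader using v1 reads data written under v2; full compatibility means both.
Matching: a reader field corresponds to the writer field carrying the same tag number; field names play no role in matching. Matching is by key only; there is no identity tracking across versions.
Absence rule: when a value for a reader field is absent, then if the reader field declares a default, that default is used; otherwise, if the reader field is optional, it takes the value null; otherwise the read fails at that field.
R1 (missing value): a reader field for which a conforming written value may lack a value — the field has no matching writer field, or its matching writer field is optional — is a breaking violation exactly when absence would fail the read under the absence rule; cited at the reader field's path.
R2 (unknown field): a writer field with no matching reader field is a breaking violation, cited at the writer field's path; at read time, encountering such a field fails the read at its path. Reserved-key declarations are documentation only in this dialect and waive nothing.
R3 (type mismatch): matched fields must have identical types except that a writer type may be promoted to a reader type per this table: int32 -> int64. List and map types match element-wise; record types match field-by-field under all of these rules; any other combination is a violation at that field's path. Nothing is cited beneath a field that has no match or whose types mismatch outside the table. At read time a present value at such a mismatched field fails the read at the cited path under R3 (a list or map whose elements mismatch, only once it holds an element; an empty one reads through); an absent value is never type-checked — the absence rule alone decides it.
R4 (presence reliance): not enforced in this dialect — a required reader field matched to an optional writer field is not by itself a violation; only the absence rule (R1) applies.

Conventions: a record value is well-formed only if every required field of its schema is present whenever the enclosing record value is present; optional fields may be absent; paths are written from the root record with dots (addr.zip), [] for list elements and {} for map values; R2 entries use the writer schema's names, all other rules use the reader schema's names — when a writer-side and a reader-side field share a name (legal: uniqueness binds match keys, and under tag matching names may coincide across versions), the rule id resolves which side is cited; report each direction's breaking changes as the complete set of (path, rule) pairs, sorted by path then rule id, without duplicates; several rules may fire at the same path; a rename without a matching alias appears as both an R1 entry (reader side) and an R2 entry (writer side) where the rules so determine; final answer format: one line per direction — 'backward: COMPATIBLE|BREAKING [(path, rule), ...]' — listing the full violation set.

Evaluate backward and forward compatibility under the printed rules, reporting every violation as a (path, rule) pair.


arrows below run writer -> reader for User
backward pass over User, reader schema v2, writer schema v1:
  score: paired with writer score (float64 -> float64; writer optional)
  balance: paired with writer balance (float32 -> float32; writer optional)
  active: no writer match
  price: paired with writer price (float32 -> float32; writer required)
  duration: paired with writer zip (int64 -> int64; writer required)
  seq: paired with writer seq (int64 -> int64; writer optional)
  rating: paired with writer rating (float32 -> float32; writer optional)
  nothing fires on User: backward is COMPATIBLE
forward pass over User, reader schema v1, writer schema v2:
  score: paired with writer score (float64 -> float64; writer optional)
  balance: paired with writer balance (float32 -> float32; writer optional)
  price: paired with writer price (float32 -> float32; writer optional)
  zip: paired with writer duration (int64 -> int64; writer required)
  seq: paired with writer seq (int64 -> int64; writer optional)
  rating: paired with writer rating (float32 -> float32; writer optional)
  active (writer side), unknown to reader
  rule R2 violated at active
  rule R1 violated at price
  => forward verdict for User: BREAKING, 2 violation(s)

backward: COMPATIBLE []; forward: BREAKING [(active, R2), (price, R1)]


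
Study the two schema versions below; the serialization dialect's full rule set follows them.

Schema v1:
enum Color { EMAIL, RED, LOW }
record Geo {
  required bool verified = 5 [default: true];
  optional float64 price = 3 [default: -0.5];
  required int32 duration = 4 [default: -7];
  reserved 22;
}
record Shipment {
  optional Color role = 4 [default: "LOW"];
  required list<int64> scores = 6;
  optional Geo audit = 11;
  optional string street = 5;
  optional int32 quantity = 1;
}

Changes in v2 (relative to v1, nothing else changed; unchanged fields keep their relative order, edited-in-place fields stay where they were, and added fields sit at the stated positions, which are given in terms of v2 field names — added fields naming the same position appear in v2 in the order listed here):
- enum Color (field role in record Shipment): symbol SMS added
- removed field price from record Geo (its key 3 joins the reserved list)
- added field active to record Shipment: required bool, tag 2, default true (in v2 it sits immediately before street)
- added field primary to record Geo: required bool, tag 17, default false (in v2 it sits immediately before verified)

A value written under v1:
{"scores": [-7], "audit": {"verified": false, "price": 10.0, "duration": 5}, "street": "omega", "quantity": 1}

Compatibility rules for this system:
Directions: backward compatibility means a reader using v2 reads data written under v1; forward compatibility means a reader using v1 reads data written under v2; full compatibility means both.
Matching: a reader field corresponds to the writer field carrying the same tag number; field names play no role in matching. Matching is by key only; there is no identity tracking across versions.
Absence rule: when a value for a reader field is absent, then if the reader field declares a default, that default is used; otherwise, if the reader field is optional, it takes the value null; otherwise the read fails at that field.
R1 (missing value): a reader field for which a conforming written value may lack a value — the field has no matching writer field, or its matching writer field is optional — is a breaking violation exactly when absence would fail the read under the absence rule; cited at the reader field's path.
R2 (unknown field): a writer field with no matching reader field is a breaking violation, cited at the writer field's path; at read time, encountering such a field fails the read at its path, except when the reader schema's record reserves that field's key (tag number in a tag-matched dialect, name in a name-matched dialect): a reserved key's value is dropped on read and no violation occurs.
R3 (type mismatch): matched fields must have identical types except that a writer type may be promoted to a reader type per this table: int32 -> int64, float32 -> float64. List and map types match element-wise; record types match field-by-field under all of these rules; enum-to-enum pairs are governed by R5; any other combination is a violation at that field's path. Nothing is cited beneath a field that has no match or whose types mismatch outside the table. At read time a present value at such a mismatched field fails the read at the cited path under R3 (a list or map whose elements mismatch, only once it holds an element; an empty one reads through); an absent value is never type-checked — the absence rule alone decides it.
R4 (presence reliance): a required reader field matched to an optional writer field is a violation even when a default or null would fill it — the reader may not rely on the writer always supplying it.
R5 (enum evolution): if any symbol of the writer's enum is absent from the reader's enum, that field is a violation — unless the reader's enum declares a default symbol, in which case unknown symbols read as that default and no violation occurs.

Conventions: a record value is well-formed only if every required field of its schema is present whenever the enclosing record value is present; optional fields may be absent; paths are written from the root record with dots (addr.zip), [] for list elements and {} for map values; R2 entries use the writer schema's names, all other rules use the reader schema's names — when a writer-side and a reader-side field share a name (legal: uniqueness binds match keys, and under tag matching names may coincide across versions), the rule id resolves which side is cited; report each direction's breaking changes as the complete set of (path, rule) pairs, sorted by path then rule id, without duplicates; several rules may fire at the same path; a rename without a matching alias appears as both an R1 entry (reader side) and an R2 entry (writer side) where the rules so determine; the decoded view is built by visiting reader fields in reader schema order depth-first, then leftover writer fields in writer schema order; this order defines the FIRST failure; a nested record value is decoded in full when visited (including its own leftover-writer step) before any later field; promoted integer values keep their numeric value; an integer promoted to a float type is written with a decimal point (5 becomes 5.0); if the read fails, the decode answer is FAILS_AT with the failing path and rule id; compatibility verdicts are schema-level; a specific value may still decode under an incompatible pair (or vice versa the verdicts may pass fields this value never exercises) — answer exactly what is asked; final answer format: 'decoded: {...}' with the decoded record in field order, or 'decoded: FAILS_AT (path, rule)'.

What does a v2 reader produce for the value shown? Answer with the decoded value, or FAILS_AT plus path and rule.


decoded: {"role": "LOW", "scores": [-7], "audit": {"primary": false, "verified": false, "duration": 5}, "active": true, "street": "omega", "quantity": 1}

in Shipment below, arrows point writer -> reader
decode walk for Shipment under reader schema v2:
  role := "LOW" (no value, default fills)
  scores := [-7]
  audit.primary := false (no value, default fills)
  audit.verified := false
  audit.duration := 5
  writer audit.price: reserved -> dropped
  active := true (no value, default fills)
  street := "omega"
  quantity := 1
  => decoded: {"role": "LOW", "scores": [-7], "audit": {"primary": false, "verified": false, "duration": 5}, "active": true, "street": "omega", "quantity": 1}
the other Shipment changes do not affect what is asked:
  enum Color (field role in record Shipment): symbol SMS added -> matters for Shipment compatibility verdicts, not for this value's decode


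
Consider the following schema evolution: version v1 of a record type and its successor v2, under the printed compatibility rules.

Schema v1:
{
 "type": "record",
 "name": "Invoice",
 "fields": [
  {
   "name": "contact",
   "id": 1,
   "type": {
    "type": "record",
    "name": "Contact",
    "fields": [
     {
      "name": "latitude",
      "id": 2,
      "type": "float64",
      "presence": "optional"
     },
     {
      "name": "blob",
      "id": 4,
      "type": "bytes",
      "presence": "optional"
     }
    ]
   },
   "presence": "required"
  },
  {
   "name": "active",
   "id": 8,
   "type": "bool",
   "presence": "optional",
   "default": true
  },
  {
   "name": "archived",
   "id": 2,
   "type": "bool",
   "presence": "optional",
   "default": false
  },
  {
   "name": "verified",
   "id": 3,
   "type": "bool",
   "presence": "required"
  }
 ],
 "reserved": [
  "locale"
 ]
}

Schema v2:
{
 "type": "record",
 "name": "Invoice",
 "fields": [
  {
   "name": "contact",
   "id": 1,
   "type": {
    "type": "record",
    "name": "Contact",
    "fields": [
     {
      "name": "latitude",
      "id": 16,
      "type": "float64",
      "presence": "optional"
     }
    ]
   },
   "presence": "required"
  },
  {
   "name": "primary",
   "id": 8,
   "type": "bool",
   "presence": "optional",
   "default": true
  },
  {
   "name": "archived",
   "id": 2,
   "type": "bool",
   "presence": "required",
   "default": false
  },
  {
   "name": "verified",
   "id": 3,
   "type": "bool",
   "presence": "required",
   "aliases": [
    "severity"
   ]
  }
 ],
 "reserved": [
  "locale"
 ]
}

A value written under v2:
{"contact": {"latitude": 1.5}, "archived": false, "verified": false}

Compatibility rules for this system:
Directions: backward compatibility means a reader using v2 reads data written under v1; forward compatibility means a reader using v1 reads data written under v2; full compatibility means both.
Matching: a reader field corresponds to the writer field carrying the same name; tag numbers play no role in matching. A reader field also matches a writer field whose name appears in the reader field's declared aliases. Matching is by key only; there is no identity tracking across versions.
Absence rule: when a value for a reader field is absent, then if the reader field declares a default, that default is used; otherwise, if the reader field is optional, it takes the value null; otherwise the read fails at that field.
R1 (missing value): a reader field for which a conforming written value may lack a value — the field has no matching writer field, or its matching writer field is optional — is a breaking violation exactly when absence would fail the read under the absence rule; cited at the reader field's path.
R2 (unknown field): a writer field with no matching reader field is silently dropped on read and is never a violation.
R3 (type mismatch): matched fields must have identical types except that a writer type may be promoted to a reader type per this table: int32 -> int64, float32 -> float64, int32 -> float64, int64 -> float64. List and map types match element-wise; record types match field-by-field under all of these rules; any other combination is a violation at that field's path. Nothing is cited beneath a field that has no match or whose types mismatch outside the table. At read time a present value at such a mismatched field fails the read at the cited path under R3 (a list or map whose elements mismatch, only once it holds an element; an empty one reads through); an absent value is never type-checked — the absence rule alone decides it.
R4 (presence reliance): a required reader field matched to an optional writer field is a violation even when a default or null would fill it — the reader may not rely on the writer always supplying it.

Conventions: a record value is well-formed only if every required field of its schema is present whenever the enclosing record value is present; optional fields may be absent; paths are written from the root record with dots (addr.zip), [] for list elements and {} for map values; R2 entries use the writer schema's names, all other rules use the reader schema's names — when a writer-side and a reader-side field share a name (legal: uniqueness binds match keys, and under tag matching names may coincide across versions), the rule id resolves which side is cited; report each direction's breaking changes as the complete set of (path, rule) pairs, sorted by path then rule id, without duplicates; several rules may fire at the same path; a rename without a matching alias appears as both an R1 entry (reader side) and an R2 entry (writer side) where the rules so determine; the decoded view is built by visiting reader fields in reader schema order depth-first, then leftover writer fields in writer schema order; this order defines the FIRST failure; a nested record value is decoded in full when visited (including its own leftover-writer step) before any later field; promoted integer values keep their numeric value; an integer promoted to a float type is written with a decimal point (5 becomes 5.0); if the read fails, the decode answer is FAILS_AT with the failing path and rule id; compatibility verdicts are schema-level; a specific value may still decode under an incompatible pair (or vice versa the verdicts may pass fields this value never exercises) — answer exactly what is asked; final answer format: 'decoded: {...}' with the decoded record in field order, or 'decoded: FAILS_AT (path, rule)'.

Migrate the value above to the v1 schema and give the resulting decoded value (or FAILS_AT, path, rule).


arrows below run writer -> reader for Invoice
migrating the Invoice value to v1:
  contact.latitude := 1.5
  contact.blob := null (missing; optional => null)
  active := true (missing; default applied)
  archived := false
  verified := false
  => decoded: {"contact": {"latitude": 1.5, "blob": null}, "active": true, "archived": false, "verified": false}
remaining Invoice differences; none change what is asked:
  removed field blob from record Contact -> fires no rule on Invoice under this dialect and leaves the result unchanged
  field latitude in record Contact: tag 2 changed to 16 -> fires no rule on Invoice under this dialect and leaves the result unchanged
  renamed field active to primary in record Invoice -> fires no rule on Invoice under this dialect and leaves the result unchanged
  field archived in record Invoice: optional changed to required -> changes Invoice's schema-level verdicts only — the decode of this value is the same

decoded: {"contact": {"latitude": 1.5, "blob": null}, "active": true, "archived": false, "verified": false}


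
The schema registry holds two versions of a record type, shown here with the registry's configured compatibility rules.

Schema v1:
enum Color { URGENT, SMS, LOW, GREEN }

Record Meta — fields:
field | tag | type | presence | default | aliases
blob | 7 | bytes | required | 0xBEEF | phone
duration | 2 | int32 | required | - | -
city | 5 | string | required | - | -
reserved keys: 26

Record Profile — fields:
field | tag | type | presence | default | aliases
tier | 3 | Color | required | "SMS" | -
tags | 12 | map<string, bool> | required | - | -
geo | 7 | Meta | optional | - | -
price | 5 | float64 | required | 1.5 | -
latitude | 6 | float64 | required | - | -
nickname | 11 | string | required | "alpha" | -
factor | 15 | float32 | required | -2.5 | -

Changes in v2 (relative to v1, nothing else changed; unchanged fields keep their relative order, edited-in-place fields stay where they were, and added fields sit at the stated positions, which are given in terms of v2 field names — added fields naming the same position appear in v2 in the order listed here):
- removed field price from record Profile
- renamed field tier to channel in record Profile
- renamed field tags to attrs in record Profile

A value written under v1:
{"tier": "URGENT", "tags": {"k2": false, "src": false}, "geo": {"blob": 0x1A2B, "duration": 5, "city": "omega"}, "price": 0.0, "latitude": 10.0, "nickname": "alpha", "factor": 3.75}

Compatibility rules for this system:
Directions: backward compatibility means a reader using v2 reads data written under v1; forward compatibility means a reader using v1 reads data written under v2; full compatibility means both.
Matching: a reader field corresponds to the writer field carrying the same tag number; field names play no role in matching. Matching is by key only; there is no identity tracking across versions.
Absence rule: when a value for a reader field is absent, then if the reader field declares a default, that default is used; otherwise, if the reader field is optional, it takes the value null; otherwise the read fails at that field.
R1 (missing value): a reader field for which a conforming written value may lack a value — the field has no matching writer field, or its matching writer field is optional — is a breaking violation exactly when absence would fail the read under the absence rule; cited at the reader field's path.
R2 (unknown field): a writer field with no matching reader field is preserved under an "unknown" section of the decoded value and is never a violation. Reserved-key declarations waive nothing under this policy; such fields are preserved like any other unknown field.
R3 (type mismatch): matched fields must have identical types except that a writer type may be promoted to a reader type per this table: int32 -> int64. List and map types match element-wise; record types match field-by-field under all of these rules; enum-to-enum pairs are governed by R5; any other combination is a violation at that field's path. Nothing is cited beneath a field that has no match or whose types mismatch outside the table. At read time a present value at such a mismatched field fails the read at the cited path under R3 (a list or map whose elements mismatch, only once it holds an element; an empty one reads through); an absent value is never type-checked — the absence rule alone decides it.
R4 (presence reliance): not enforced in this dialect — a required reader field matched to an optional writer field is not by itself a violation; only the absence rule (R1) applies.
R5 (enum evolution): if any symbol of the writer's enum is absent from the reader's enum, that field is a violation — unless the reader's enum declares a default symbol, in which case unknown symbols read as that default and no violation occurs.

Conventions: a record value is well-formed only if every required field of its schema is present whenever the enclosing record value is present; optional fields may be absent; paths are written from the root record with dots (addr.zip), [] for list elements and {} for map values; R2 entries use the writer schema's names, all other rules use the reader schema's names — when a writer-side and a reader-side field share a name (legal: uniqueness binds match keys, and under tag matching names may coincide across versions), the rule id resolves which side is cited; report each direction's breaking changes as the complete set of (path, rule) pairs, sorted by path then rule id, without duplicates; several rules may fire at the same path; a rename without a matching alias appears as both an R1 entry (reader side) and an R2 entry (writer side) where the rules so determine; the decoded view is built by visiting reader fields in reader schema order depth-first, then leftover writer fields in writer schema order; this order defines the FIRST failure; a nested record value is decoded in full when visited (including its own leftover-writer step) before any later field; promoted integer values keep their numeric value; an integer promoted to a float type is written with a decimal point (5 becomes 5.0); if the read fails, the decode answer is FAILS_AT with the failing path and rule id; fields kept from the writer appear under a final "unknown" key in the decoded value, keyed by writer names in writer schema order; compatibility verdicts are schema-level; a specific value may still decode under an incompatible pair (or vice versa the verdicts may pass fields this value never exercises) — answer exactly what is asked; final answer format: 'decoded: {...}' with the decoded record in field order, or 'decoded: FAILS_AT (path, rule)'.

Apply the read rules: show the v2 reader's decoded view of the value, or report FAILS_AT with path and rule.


decoded: {"channel": "URGENT", "attrs": {"k2": false, "src": false}, "geo": {"blob": 0x1A2B, "duration": 5, "city": "omega"}, "latitude": 10.0, "nickname": "alpha", "factor": 3.75, "unknown": {"price": 0.0}}

each type pair in Profile: writer, then reader
decoding the Profile value with the v2 reader:
  channel := "URGENT" (from writer tier)
  attrs := {"k2": false, "src": false} (from writer tags)
  geo.blob := 0x1A2B
  geo.duration := 5
  geo.city := "omega"
  latitude := 10.0
  nickname := "alpha"
  factor := 3.75
  writer price: kept under "unknown"
  => decoded: {"channel": "URGENT", "attrs": {"k2": false, "src": false}, "geo": {"blob": 0x1A2B, "duration": 5, "city": "omega"}, "latitude": 10.0, "nickname": "alpha", "factor": 3.75, "unknown": {"price": 0.0}}


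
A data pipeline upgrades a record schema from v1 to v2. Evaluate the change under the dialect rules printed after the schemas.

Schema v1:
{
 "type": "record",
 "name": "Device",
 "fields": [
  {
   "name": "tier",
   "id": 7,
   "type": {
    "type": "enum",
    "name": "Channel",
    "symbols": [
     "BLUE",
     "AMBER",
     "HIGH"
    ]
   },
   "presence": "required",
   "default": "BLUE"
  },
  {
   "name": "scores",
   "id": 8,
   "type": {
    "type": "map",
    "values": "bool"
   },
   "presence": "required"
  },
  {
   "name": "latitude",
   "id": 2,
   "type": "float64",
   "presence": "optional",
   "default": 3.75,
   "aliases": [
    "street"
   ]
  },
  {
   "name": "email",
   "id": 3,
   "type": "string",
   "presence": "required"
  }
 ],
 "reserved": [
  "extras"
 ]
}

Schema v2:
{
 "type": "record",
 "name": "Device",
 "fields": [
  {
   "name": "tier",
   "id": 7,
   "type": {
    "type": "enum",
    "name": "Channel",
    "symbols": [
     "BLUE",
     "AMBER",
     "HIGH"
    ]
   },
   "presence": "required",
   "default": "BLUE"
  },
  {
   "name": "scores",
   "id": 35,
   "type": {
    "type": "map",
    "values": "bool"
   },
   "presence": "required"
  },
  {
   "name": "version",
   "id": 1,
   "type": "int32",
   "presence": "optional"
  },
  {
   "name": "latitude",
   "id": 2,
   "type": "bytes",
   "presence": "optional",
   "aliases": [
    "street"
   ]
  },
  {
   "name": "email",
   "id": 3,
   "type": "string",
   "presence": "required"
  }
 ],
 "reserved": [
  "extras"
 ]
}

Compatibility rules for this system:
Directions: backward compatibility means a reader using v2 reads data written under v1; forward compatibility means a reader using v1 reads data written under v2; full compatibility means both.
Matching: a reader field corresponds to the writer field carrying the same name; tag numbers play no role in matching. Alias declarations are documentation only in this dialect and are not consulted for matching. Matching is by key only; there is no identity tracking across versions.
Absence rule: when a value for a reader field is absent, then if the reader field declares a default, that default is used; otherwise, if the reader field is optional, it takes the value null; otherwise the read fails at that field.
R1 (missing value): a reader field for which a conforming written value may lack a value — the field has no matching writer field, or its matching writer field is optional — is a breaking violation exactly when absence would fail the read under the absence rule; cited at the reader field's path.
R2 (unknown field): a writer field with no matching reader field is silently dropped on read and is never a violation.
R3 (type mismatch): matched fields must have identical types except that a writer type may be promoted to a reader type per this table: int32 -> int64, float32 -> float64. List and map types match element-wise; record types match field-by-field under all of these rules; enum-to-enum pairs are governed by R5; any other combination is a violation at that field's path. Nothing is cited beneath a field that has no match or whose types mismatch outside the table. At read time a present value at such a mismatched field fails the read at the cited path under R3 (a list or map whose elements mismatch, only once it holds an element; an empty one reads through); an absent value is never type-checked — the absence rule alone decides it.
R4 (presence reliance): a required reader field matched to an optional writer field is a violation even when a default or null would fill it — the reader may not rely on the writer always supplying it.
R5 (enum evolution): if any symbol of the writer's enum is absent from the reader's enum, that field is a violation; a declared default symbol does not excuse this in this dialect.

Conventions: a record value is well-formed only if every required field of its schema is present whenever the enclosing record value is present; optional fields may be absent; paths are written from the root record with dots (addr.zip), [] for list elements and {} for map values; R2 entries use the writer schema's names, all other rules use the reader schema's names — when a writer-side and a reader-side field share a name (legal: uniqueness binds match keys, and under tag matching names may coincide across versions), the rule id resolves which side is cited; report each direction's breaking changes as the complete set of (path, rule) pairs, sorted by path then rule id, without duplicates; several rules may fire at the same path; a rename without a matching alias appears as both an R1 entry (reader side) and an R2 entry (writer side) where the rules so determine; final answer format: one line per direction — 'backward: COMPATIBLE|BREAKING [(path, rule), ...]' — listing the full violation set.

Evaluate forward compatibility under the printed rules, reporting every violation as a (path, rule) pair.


in Device below, arrows point writer -> reader
forward on Device — v1 reading data written by v2:
  tier: paired with writer tier (Channel -> Channel; writer required)
  scores: paired with writer scores (map<string, bool> -> map<string, bool>; writer required)
  latitude: paired with writer latitude (bytes -> float64; writer optional)
  email: paired with writer email (string -> string; writer required)
  version (writer side), unknown to reader
  R3 fires at latitude
  => forward verdict for Device: BREAKING, 1 violation(s)
checking off the Device differences that do not matter here:
  added field version to record Device: optional int32, tag 1 (in v2 it sits immediately before latitude) -> triggers nothing under Device's printed rules — same verdict
  field scores in record Device: tag 8 changed to 35 -> triggers nothing under Device's printed rules — same verdict

forward: BREAKING [(latitude, R3)]


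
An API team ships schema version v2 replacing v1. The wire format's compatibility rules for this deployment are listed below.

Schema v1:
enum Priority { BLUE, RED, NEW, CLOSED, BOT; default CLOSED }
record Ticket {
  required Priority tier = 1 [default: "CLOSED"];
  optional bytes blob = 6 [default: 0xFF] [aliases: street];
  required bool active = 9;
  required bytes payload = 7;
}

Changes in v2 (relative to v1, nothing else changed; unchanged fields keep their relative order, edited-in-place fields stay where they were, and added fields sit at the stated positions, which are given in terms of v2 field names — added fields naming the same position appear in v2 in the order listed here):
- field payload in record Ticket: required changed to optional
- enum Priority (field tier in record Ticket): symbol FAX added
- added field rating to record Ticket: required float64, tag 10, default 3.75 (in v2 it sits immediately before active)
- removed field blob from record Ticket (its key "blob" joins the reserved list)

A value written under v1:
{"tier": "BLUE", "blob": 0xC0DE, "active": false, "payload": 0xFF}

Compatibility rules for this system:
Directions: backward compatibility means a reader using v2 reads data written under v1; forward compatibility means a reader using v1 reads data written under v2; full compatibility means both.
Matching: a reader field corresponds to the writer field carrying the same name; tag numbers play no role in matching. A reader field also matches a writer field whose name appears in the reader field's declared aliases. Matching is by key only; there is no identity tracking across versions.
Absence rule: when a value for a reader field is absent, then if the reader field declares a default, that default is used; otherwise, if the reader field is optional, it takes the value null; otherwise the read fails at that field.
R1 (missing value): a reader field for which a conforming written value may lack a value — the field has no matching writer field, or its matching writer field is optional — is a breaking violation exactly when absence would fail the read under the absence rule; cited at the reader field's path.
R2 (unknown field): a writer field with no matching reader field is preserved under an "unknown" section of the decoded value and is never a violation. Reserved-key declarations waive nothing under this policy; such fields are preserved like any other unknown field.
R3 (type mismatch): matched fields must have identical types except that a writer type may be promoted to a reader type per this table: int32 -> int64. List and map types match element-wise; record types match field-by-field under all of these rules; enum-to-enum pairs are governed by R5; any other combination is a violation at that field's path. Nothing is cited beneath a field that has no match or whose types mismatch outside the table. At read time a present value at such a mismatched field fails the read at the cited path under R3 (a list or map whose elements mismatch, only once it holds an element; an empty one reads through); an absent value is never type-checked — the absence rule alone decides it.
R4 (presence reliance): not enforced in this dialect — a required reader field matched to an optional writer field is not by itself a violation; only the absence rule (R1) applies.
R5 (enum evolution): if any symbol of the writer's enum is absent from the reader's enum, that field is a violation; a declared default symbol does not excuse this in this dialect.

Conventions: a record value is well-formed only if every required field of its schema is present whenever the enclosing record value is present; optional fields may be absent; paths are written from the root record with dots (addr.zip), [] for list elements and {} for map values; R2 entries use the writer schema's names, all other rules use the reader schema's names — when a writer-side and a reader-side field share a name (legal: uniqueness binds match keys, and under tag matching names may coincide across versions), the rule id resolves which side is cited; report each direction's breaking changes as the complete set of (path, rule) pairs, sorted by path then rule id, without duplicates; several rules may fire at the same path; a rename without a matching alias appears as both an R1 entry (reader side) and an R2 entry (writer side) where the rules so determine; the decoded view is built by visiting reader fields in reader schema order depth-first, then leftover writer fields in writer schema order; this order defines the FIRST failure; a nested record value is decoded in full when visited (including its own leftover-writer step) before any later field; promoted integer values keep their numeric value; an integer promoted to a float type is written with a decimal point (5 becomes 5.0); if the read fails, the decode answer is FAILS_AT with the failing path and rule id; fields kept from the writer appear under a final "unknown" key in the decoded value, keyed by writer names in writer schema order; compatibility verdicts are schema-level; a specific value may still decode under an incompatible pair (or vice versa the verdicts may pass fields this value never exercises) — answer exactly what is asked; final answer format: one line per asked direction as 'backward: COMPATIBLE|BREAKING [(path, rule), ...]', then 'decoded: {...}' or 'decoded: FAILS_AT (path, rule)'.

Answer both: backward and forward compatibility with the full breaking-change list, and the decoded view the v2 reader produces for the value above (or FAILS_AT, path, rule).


each type pair in Ticket: writer, then reader
backward for Ticket (reader v2, writer v1):
  tier: Priority -> Priority, writer required; from tier
  no writer field matches reader rating
  active: bool -> bool, writer required; from active
  payload: bytes -> bytes, writer required; from payload
  writer field blob has no reader counterpart
  => backward verdict for Ticket: COMPATIBLE, no violations
forward for Ticket (reader v1, writer v2):
  tier: Priority -> Priority, writer required; from tier
  no writer field matches reader blob
  active: bool -> bool, writer required; from active
  payload: bytes -> bytes, writer optional; from payload
  writer field rating has no reader counterpart
  rule R1 violated at payload
  rule R5 violated at tier
  => 2 violation(s): forward is BREAKING for Ticket
migrating the Ticket value to v2:
  tier := "BLUE"
  rating := 3.75 (no value, default fills)
  active := false
  payload := 0xFF
  writer blob: kept under "unknown"
  => decoded: {"tier": "BLUE", "rating": 3.75, "active": false, "payload": 0xFF, "unknown": {"blob": 0xC0DE}}

backward: COMPATIBLE []; forward: BREAKING [(payload, R1), (tier, R5)]; decoded: {"tier": "BLUE", "rating": 3.75, "active": false, "payload": 0xFF, "unknown": {"blob": 0xC0DE}}


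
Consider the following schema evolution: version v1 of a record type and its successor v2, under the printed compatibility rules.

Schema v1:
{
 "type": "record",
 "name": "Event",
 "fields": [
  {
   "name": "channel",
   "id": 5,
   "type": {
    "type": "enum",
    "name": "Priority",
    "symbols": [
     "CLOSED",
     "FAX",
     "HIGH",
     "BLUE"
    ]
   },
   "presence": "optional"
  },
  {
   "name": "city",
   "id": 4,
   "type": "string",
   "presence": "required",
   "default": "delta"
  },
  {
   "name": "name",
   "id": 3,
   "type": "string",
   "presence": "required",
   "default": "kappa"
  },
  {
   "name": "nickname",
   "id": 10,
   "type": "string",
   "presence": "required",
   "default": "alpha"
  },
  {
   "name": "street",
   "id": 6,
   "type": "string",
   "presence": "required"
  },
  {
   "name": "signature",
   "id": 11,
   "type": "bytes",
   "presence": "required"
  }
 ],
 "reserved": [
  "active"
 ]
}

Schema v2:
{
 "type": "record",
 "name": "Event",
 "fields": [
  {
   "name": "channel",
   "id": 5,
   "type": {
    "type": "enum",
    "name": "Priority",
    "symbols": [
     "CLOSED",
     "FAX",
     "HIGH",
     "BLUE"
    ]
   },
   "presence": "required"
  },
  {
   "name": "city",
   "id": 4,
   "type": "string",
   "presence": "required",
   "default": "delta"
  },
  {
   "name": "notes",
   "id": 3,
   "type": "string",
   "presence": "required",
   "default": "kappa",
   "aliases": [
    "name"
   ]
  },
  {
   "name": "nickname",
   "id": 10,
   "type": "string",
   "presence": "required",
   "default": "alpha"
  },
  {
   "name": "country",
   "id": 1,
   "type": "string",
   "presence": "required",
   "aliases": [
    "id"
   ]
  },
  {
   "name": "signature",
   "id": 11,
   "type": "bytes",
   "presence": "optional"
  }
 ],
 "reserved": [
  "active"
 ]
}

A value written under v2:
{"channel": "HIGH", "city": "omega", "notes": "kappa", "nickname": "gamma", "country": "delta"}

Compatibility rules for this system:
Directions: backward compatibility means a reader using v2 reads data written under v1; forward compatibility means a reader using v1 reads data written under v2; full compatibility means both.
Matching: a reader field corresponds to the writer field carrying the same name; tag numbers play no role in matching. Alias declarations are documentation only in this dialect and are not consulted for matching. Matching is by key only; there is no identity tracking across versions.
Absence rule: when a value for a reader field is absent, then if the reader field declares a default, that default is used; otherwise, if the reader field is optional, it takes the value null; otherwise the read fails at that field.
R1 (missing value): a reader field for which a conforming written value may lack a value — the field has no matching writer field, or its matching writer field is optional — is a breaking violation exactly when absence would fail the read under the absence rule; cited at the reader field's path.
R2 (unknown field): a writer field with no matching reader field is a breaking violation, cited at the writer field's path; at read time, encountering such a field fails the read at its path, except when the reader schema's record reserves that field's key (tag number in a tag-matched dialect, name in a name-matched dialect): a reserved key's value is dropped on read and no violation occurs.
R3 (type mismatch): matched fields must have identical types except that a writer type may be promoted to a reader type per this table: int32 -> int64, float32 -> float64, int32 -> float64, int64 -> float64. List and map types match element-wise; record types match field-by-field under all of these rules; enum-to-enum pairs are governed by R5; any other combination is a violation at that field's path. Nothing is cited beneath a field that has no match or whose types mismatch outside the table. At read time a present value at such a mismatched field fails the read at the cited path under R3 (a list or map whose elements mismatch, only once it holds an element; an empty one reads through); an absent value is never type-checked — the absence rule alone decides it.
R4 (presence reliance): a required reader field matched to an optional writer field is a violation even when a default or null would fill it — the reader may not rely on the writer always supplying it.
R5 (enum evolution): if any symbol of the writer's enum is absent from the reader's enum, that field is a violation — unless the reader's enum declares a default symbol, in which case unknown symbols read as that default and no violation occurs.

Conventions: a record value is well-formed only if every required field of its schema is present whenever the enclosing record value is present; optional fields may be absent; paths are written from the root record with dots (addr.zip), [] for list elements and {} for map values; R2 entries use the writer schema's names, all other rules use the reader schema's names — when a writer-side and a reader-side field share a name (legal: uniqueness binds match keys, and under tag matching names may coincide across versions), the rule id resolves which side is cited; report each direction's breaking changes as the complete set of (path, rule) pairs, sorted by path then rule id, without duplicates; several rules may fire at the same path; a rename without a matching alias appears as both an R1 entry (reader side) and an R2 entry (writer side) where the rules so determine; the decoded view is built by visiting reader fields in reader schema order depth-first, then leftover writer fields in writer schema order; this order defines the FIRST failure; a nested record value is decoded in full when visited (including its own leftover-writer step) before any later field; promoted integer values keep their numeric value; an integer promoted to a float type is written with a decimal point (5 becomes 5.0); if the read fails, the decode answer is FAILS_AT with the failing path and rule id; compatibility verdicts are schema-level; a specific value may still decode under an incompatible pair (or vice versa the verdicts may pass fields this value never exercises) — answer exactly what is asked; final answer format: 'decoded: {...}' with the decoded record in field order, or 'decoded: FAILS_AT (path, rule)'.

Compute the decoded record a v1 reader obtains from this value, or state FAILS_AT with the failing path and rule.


in Event below, arrows point writer -> reader
migrating the Event value to v1:
  channel := "HIGH"
  city := "omega"
  name := "kappa" (absent -> default)
  nickname := "gamma"
  read fails at street under R1 (no fill)
  => FAILS_AT (street, R1)
the rest of the Event diff is inert for this question:
  renamed field name to notes in record Event (alias name declared on the renamed field) -> matters for Event compatibility verdicts, not for this value's decode
  field channel in record Event: optional changed to required -> matters for Event compatibility verdicts, not for this value's decode
  field signature in record Event: required changed to optional -> matters for Event compatibility verdicts, not for this value's decode
  added field country to record Event: required string, tag 1 (in v2 it sits immediately before signature) -> matters for Event compatibility verdicts, not for this value's decode

decoded: FAILS_AT (street, R1)
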